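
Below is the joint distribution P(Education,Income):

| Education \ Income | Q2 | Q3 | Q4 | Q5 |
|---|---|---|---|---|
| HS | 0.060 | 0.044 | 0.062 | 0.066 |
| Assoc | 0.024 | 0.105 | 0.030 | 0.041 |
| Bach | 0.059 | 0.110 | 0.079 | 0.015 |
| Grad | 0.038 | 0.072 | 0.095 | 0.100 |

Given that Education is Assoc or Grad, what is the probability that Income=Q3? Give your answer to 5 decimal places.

P(Education=Assoc) = 0.024 + 0.105 + 0.030 + 0.041 = 0.200.
P(Education=Grad) = 0.038 + 0.072 + 0.095 + 0.100 = 0.305.
P(Education ∈ {Assoc, Grad}) = 0.200 + 0.305 = 0.505; P(Income=Q3, Education ∈ {Assoc, Grad}) = 0.105 + 0.072 = 0.177.
P(Income=Q3 | Education ∈ {Assoc, Grad}) = 0.177/0.505 = 0.35050.

0.35050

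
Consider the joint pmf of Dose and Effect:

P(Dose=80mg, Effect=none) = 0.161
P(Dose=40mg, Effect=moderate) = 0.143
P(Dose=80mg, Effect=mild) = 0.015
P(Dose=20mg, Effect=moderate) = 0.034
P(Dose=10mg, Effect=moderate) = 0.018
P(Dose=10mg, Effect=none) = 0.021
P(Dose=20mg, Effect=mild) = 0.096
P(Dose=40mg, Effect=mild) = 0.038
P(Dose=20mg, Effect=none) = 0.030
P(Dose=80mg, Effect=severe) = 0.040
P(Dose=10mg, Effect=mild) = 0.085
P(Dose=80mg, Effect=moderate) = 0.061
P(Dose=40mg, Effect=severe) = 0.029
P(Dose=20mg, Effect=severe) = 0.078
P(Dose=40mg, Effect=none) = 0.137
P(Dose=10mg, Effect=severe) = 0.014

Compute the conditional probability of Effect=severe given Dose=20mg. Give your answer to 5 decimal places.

0.32773

P(Dose=20mg) = 0.030 + 0.096 + 0.034 + 0.078 = 0.238.
P(Effect=severe | Dose=20mg) = 0.078/0.238 = 0.32773.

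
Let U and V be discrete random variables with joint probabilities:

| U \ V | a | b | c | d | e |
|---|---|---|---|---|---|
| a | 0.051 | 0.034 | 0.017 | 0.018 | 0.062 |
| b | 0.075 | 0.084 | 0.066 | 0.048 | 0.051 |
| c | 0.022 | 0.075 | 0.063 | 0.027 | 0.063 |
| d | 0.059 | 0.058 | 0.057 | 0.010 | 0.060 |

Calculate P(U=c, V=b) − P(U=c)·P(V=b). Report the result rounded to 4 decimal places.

P(U=c) = 0.022 + 0.075 + 0.063 + 0.027 + 0.063 = 0.250.
P(V=b) = 0.034 + 0.084 + 0.075 + 0.058 = 0.251.
P(U=c, V=b) − P(U=c)P(V=b) = 0.075 − 0.250×0.251 = 0.0123.

0.0123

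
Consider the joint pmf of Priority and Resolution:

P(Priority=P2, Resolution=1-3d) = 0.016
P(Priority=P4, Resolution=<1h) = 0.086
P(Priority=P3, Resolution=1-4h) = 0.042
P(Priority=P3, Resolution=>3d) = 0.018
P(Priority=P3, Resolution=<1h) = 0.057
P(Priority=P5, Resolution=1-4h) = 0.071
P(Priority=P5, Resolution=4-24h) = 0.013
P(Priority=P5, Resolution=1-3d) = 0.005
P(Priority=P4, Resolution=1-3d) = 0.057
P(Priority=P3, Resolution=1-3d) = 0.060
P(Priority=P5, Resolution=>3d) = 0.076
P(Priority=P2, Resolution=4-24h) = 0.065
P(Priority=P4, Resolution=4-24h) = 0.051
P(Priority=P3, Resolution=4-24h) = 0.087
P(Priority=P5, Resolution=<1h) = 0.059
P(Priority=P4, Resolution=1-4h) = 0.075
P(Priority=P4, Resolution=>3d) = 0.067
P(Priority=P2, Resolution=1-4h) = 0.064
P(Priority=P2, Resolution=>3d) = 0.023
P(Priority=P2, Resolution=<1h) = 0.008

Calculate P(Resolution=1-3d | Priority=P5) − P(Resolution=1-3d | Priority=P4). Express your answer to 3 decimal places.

-0.147

P(Priority=P5) = 0.059 + 0.071 + 0.013 + 0.005 + 0.076 = 0.224; P(Resolution=1-3d | Priority=P5) = 0.005/0.224 = 0.0223.
P(Priority=P4) = 0.086 + 0.075 + 0.051 + 0.057 + 0.067 = 0.336; P(Resolution=1-3d | Priority=P4) = 0.057/0.336 = 0.1696.
Difference = -0.147.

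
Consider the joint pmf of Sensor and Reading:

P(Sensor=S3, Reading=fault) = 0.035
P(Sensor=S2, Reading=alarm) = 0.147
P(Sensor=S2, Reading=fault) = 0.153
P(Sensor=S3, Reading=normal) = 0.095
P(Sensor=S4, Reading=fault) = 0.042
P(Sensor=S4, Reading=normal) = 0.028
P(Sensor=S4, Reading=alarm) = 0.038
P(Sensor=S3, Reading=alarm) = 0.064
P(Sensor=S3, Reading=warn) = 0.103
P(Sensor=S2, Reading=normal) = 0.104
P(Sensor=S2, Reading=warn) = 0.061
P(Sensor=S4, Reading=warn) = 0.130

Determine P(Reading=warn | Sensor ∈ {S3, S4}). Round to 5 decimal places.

P(Sensor=S3) = 0.095 + 0.103 + 0.064 + 0.035 = 0.297.
P(Sensor=S4) = 0.028 + 0.130 + 0.038 + 0.042 = 0.238.
P(Sensor ∈ {S3, S4}) = 0.297 + 0.238 = 0.535; P(Reading=warn, Sensor ∈ {S3, S4}) = 0.103 + 0.130 = 0.233.
P(Reading=warn | Sensor ∈ {S3, S4}) = 0.233/0.535 = 0.43551.

0.43551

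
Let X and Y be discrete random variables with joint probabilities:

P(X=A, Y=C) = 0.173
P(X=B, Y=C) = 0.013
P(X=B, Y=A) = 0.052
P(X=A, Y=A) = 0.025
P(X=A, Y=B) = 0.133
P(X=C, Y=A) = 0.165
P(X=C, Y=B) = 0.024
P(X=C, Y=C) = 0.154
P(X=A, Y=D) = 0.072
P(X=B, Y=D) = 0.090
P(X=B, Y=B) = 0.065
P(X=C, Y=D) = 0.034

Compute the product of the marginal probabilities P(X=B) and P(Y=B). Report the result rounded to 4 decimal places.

0.0488

P(X=B) = 0.052 + 0.065 + 0.013 + 0.090 = 0.220.
P(Y=B) = 0.133 + 0.065 + 0.024 = 0.222.
Product: 0.220 × 0.222 = 0.0488.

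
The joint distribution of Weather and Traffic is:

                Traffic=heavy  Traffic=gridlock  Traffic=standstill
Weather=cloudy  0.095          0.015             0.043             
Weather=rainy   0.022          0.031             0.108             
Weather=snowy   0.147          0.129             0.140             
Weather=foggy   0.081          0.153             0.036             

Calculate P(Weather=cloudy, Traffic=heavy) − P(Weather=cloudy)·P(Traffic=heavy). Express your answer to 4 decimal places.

0.0422

P(Weather=cloudy) = 0.095 + 0.015 + 0.043 = 0.153.
P(Traffic=heavy) = 0.095 + 0.022 + 0.147 + 0.081 = 0.345.
P(Weather=cloudy, Traffic=heavy) − P(Weather=cloudy)P(Traffic=heavy) = 0.095 − 0.153×0.345 = 0.0422.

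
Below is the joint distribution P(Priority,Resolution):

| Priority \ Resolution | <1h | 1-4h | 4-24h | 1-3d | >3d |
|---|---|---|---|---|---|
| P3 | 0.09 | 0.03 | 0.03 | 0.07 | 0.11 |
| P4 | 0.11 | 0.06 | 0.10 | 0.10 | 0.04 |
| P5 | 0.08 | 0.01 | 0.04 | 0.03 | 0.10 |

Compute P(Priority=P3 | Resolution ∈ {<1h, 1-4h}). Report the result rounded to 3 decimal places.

0.316

P(Resolution=<1h) = 0.09 + 0.11 + 0.08 = 0.28.
P(Resolution=1-4h) = 0.03 + 0.06 + 0.01 = 0.10.
P(Resolution ∈ {<1h, 1-4h}) = 0.28 + 0.10 = 0.38; P(Priority=P3, Resolution ∈ {<1h, 1-4h}) = 0.09 + 0.03 = 0.12.
P(Priority=P3 | Resolution ∈ {<1h, 1-4h}) = 0.12/0.38 = 0.316.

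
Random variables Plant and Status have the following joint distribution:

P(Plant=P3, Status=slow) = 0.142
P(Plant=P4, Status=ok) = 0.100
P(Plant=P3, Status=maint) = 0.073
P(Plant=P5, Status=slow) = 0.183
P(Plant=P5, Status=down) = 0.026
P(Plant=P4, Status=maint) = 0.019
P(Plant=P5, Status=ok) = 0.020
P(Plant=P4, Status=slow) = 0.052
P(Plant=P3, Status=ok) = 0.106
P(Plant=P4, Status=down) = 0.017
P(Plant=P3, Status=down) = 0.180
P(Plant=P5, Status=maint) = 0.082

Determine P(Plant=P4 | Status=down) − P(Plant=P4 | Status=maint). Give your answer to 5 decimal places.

P(Status=down) = 0.180 + 0.017 + 0.026 = 0.223; P(Plant=P4 | Status=down) = 0.017/0.223 = 0.076233.
P(Status=maint) = 0.073 + 0.019 + 0.082 = 0.174; P(Plant=P4 | Status=maint) = 0.019/0.174 = 0.109195.
Difference = -0.03296.

-0.03296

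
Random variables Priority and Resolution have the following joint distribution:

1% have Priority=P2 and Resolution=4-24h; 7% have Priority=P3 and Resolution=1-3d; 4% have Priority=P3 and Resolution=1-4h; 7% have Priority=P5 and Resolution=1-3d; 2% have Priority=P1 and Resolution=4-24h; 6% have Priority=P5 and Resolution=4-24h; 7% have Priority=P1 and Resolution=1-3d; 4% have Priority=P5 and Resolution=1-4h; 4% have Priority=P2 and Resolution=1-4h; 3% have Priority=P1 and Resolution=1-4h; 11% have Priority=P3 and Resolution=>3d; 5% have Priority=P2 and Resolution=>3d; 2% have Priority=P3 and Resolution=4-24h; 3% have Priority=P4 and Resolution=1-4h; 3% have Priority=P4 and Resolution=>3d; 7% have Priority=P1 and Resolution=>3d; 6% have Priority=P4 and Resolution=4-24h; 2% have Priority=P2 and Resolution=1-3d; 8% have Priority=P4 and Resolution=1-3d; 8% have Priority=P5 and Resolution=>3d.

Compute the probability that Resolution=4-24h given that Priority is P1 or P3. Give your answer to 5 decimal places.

P(Priority=P1) = 0.03 + 0.02 + 0.07 + 0.07 = 0.19.
P(Priority=P3) = 0.04 + 0.02 + 0.07 + 0.11 = 0.24.
P(Priority ∈ {P1, P3}) = 0.19 + 0.24 = 0.43; P(Resolution=4-24h, Priority ∈ {P1, P3}) = 0.02 + 0.02 = 0.04.
P(Resolution=4-24h | Priority ∈ {P1, P3}) = 0.04/0.43 = 0.09302.

0.09302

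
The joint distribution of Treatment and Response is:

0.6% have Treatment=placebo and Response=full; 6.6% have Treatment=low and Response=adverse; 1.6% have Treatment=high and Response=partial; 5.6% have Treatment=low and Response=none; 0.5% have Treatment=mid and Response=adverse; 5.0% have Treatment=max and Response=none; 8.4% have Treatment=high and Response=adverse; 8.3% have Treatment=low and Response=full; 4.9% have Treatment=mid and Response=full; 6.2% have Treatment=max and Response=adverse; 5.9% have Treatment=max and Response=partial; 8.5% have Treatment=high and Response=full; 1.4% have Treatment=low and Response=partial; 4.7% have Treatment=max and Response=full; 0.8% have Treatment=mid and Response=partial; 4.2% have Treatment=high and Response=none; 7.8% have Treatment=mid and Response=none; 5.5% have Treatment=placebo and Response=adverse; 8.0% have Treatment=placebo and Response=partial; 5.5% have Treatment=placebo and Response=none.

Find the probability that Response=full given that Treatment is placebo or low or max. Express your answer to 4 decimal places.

0.2148

P(Treatment=placebo) = 0.055 + 0.080 + 0.006 + 0.055 = 0.196.
P(Treatment=low) = 0.056 + 0.014 + 0.083 + 0.066 = 0.219.
P(Treatment=max) = 0.050 + 0.059 + 0.047 + 0.062 = 0.218.
P(Treatment ∈ {placebo, low, max}) = 0.196 + 0.219 + 0.218 = 0.633; P(Response=full, Treatment ∈ {placebo, low, max}) = 0.006 + 0.083 + 0.047 = 0.136.
P(Response=full | Treatment ∈ {placebo, low, max}) = 0.136/0.633 = 0.2148.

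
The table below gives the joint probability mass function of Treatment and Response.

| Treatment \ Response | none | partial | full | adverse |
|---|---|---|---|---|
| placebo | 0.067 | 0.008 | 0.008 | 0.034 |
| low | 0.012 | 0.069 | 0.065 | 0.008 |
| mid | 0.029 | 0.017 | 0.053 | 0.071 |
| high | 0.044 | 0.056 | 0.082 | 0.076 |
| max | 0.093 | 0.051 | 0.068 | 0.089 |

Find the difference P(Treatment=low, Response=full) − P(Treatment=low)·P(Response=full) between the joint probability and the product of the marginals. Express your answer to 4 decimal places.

P(Treatment=low) = 0.012 + 0.069 + 0.065 + 0.008 = 0.154.
P(Response=full) = 0.008 + 0.065 + 0.053 + 0.082 + 0.068 = 0.276.
P(Treatment=low, Response=full) − P(Treatment=low)P(Response=full) = 0.065 − 0.154×0.276 = 0.0225.

0.0225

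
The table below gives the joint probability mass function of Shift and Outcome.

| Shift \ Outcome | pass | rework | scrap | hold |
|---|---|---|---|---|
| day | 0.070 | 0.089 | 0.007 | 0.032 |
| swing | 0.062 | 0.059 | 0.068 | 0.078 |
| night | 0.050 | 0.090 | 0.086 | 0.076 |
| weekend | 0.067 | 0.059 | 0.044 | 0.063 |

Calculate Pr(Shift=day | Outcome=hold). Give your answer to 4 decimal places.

0.1285

P(Outcome=hold) = 0.032 + 0.078 + 0.076 + 0.063 = 0.249.
P(Shift=day | Outcome=hold) = 0.032/0.249 = 0.1285.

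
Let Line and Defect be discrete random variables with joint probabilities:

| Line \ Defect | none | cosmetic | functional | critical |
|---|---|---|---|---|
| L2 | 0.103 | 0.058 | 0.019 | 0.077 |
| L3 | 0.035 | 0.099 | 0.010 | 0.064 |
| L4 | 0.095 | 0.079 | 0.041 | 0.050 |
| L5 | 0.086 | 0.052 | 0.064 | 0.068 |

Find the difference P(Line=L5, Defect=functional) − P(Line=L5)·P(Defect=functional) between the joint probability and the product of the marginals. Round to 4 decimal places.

P(Line=L5) = 0.086 + 0.052 + 0.064 + 0.068 = 0.270.
P(Defect=functional) = 0.019 + 0.010 + 0.041 + 0.064 = 0.134.
P(Line=L5, Defect=functional) − P(Line=L5)P(Defect=functional) = 0.064 − 0.270×0.134 = 0.0278.

0.0278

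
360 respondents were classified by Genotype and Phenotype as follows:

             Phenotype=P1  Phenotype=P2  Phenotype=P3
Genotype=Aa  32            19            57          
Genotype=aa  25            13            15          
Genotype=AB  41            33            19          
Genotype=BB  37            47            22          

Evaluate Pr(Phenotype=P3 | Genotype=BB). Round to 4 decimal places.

0.2075

Total with Genotype=BB: 37 + 47 + 22 = 106.
P(Phenotype=P3 | Genotype=BB) = 22/106 = 0.2075.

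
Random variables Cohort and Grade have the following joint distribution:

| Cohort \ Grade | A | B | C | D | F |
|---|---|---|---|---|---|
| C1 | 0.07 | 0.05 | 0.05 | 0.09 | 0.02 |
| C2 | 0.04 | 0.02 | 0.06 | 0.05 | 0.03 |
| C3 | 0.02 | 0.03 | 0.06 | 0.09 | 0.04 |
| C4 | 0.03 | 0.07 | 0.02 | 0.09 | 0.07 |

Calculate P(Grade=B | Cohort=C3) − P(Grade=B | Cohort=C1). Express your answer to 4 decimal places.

P(Cohort=C3) = 0.02 + 0.03 + 0.06 + 0.09 + 0.04 = 0.24; P(Grade=B | Cohort=C3) = 0.03/0.24 = 0.12500.
P(Cohort=C1) = 0.07 + 0.05 + 0.05 + 0.09 + 0.02 = 0.28; P(Grade=B | Cohort=C1) = 0.05/0.28 = 0.17857.
Difference = -0.0536.

-0.0536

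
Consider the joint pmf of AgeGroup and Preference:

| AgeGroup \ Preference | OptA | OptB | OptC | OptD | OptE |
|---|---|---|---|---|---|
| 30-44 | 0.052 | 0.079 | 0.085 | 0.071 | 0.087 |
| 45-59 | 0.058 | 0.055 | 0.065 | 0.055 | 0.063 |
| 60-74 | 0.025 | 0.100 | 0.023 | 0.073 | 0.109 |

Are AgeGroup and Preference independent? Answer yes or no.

P(AgeGroup=60-74) = 0.330 and P(Preference=OptC) = 0.173, so their product is 0.05709, but P(AgeGroup=60-74, Preference=OptC) = 0.023. Since these differ, AgeGroup and Preference are not independent.

no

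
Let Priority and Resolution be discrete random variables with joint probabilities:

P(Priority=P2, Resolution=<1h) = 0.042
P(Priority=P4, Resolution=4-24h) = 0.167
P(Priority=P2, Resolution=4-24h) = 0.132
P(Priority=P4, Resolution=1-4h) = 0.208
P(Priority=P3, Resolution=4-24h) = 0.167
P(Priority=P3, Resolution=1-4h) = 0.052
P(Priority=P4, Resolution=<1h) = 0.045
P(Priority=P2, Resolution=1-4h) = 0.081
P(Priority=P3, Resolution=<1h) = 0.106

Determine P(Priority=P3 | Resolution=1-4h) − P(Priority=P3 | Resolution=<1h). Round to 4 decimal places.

P(Resolution=1-4h) = 0.081 + 0.052 + 0.208 = 0.341; P(Priority=P3 | Resolution=1-4h) = 0.052/0.341 = 0.15249.
P(Resolution=<1h) = 0.042 + 0.106 + 0.045 = 0.193; P(Priority=P3 | Resolution=<1h) = 0.106/0.193 = 0.54922.
Difference = -0.3967.

-0.3967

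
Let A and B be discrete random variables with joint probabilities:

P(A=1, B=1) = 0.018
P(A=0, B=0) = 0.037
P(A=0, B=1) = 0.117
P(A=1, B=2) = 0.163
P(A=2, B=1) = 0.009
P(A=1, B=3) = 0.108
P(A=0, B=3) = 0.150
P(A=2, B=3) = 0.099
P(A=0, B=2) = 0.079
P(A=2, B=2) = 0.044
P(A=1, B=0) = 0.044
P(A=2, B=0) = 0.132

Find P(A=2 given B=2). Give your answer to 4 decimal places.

0.1538

P(B=2) = 0.079 + 0.163 + 0.044 = 0.286.
P(A=2 | B=2) = 0.044/0.286 = 0.1538.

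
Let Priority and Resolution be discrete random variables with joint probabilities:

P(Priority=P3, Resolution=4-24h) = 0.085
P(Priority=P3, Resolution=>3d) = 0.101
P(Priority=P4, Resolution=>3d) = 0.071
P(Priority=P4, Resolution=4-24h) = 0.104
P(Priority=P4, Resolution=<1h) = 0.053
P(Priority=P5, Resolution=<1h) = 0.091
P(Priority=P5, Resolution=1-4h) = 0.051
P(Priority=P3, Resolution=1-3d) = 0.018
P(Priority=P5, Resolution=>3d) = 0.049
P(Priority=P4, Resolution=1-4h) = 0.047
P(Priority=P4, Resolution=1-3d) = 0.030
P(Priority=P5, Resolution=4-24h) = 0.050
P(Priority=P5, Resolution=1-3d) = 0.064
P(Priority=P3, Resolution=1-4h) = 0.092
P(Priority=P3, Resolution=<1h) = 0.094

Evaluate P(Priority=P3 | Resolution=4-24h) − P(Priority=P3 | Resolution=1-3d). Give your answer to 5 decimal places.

P(Resolution=4-24h) = 0.085 + 0.104 + 0.050 = 0.239; P(Priority=P3 | Resolution=4-24h) = 0.085/0.239 = 0.355649.
P(Resolution=1-3d) = 0.018 + 0.030 + 0.064 = 0.112; P(Priority=P3 | Resolution=1-3d) = 0.018/0.112 = 0.160714.
Difference = 0.19493.

0.19493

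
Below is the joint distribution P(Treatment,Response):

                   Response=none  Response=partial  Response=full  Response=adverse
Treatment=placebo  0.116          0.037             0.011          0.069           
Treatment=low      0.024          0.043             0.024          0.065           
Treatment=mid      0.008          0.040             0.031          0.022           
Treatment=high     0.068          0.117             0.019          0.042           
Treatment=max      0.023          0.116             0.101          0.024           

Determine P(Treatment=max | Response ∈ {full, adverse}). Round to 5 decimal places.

P(Response=full) = 0.011 + 0.024 + 0.031 + 0.019 + 0.101 = 0.186.
P(Response=adverse) = 0.069 + 0.065 + 0.022 + 0.042 + 0.024 = 0.222.
P(Response ∈ {full, adverse}) = 0.186 + 0.222 = 0.408; P(Treatment=max, Response ∈ {full, adverse}) = 0.101 + 0.024 = 0.125.
P(Treatment=max | Response ∈ {full, adverse}) = 0.125/0.408 = 0.30637.

0.30637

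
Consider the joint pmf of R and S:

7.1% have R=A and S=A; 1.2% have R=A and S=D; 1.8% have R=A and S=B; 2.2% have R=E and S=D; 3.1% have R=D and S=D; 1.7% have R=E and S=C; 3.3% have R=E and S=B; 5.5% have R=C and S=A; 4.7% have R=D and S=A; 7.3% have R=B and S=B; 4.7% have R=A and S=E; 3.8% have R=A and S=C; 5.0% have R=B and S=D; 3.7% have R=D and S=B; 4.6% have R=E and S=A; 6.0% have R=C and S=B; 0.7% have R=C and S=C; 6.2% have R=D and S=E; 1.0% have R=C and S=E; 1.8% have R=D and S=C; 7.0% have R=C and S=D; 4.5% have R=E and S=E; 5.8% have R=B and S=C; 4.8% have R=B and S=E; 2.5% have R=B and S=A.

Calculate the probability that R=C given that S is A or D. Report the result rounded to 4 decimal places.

0.2914

P(S=A) = 0.071 + 0.025 + 0.055 + 0.047 + 0.046 = 0.244.
P(S=D) = 0.012 + 0.050 + 0.070 + 0.031 + 0.022 = 0.185.
P(S ∈ {A, D}) = 0.244 + 0.185 = 0.429; P(R=C, S ∈ {A, D}) = 0.055 + 0.070 = 0.125.
P(R=C | S ∈ {A, D}) = 0.125/0.429 = 0.2914.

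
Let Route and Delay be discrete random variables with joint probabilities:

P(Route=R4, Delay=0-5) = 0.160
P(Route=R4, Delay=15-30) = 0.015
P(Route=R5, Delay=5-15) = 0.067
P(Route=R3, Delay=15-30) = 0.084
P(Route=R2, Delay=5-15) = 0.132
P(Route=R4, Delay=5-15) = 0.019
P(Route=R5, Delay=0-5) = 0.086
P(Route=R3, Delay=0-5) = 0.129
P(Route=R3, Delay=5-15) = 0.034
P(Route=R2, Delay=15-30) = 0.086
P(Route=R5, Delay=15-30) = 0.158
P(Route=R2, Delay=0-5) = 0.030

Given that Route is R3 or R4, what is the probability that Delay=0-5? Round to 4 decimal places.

0.6553

P(Route=R3) = 0.129 + 0.034 + 0.084 = 0.247.
P(Route=R4) = 0.160 + 0.019 + 0.015 = 0.194.
P(Route ∈ {R3, R4}) = 0.247 + 0.194 = 0.441; P(Delay=0-5, Route ∈ {R3, R4}) = 0.129 + 0.160 = 0.289.
P(Delay=0-5 | Route ∈ {R3, R4}) = 0.289/0.441 = 0.6553.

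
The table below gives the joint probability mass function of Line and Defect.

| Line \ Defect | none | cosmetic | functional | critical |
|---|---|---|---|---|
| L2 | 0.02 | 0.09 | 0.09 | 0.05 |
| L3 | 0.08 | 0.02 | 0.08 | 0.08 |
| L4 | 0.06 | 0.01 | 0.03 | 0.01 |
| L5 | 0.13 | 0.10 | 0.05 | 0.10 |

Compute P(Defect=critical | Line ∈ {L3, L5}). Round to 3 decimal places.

P(Line=L3) = 0.08 + 0.02 + 0.08 + 0.08 = 0.26.
P(Line=L5) = 0.13 + 0.10 + 0.05 + 0.10 = 0.38.
P(Line ∈ {L3, L5}) = 0.26 + 0.38 = 0.64; P(Defect=critical, Line ∈ {L3, L5}) = 0.08 + 0.10 = 0.18.
P(Defect=critical | Line ∈ {L3, L5}) = 0.18/0.64 = 0.281.

0.281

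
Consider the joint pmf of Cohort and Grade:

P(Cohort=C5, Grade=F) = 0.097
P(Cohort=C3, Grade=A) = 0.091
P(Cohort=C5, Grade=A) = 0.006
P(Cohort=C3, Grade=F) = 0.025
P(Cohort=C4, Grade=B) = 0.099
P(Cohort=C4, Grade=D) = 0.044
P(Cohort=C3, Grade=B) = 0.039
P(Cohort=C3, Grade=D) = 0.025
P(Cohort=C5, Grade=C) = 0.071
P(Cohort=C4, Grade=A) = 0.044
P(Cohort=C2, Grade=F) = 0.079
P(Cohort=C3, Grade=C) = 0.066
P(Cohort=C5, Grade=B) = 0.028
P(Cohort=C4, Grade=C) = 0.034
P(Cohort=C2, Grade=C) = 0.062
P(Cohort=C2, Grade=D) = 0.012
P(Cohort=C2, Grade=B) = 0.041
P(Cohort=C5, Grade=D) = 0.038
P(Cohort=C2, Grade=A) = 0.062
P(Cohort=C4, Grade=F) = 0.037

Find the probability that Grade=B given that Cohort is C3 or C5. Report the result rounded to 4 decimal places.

0.1379

P(Cohort=C3) = 0.091 + 0.039 + 0.066 + 0.025 + 0.025 = 0.246.
P(Cohort=C5) = 0.006 + 0.028 + 0.071 + 0.038 + 0.097 = 0.240.
P(Cohort ∈ {C3, C5}) = 0.246 + 0.240 = 0.486; P(Grade=B, Cohort ∈ {C3, C5}) = 0.039 + 0.028 = 0.067.
P(Grade=B | Cohort ∈ {C3, C5}) = 0.067/0.486 = 0.1379.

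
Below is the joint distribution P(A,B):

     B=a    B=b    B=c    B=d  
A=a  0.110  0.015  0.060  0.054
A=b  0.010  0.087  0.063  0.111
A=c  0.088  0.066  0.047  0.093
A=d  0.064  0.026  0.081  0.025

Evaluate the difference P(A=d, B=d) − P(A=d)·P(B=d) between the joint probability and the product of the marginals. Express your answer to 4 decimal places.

P(A=d) = 0.064 + 0.026 + 0.081 + 0.025 = 0.196.
P(B=d) = 0.054 + 0.111 + 0.093 + 0.025 = 0.283.
P(A=d, B=d) − P(A=d)P(B=d) = 0.025 − 0.196×0.283 = -0.0305.

-0.0305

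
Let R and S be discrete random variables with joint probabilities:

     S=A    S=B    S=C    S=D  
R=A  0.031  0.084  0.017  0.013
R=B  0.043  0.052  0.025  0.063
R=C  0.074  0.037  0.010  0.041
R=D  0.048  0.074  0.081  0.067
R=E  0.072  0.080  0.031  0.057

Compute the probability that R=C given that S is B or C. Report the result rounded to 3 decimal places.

P(S=B) = 0.084 + 0.052 + 0.037 + 0.074 + 0.080 = 0.327.
P(S=C) = 0.017 + 0.025 + 0.010 + 0.081 + 0.031 = 0.164.
P(S ∈ {B, C}) = 0.327 + 0.164 = 0.491; P(R=C, S ∈ {B, C}) = 0.037 + 0.010 = 0.047.
P(R=C | S ∈ {B, C}) = 0.047/0.491 = 0.096.

0.096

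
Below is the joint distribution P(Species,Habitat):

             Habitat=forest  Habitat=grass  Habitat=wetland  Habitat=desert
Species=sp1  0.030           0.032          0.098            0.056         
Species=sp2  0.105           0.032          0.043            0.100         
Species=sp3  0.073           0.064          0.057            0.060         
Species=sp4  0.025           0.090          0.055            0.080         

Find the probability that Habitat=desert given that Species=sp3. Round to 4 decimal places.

P(Species=sp3) = 0.073 + 0.064 + 0.057 + 0.060 = 0.254.
P(Habitat=desert | Species=sp3) = 0.060/0.254 = 0.2362.

0.2362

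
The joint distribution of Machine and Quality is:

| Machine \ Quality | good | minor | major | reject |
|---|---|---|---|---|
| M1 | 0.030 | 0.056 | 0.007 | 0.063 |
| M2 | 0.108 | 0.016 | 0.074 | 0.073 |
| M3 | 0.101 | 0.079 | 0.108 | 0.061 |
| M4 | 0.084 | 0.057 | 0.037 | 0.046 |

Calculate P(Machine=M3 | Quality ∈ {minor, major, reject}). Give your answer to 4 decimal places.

P(Quality=minor) = 0.056 + 0.016 + 0.079 + 0.057 = 0.208.
P(Quality=major) = 0.007 + 0.074 + 0.108 + 0.037 = 0.226.
P(Quality=reject) = 0.063 + 0.073 + 0.061 + 0.046 = 0.243.
P(Quality ∈ {minor, major, reject}) = 0.208 + 0.226 + 0.243 = 0.677; P(Machine=M3, Quality ∈ {minor, major, reject}) = 0.079 + 0.108 + 0.061 = 0.248.
P(Machine=M3 | Quality ∈ {minor, major, reject}) = 0.248/0.677 = 0.3663.

0.3663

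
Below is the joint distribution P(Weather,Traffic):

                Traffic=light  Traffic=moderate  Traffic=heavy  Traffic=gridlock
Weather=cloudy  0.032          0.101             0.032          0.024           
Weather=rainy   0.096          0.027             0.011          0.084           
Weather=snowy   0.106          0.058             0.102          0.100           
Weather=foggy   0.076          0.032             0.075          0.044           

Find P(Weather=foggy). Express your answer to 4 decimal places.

P(Weather=foggy) = 0.076 + 0.032 + 0.075 + 0.044 = 0.227.

0.2270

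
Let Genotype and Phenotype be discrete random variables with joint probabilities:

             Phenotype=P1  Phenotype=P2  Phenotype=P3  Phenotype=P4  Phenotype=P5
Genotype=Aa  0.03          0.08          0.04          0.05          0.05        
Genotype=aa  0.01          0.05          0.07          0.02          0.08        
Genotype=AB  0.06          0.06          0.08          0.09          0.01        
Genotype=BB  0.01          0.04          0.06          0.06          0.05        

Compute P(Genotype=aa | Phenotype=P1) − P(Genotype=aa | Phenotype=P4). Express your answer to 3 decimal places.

0.000

P(Phenotype=P1) = 0.03 + 0.01 + 0.06 + 0.01 = 0.11; P(Genotype=aa | Phenotype=P1) = 0.01/0.11 = 0.0909.
P(Phenotype=P4) = 0.05 + 0.02 + 0.09 + 0.06 = 0.22; P(Genotype=aa | Phenotype=P4) = 0.02/0.22 = 0.0909.
Difference = 0.000.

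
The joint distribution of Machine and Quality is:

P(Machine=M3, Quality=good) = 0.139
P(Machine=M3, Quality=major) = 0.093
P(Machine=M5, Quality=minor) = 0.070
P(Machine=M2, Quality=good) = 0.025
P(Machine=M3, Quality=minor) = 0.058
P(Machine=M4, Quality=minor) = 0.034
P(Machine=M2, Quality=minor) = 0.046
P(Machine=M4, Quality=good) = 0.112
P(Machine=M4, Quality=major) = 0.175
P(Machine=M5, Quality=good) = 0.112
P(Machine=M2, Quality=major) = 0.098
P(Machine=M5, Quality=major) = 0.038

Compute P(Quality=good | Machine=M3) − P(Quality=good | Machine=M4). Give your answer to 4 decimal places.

P(Machine=M3) = 0.139 + 0.058 + 0.093 = 0.290; P(Quality=good | Machine=M3) = 0.139/0.290 = 0.47931.
P(Machine=M4) = 0.112 + 0.034 + 0.175 = 0.321; P(Quality=good | Machine=M4) = 0.112/0.321 = 0.34891.
Difference = 0.1304.

0.1304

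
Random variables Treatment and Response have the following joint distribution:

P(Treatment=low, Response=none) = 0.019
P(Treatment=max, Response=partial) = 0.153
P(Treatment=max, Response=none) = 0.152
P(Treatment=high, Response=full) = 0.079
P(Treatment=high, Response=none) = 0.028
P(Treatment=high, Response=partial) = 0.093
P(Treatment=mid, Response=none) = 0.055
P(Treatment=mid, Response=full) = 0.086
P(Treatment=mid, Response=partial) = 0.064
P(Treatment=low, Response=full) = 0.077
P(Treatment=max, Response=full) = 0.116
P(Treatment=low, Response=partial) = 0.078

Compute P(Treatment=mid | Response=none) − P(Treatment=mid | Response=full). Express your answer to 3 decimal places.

-0.024

P(Response=none) = 0.019 + 0.055 + 0.028 + 0.152 = 0.254; P(Treatment=mid | Response=none) = 0.055/0.254 = 0.2165.
P(Response=full) = 0.077 + 0.086 + 0.079 + 0.116 = 0.358; P(Treatment=mid | Response=full) = 0.086/0.358 = 0.2402.
Difference = -0.024.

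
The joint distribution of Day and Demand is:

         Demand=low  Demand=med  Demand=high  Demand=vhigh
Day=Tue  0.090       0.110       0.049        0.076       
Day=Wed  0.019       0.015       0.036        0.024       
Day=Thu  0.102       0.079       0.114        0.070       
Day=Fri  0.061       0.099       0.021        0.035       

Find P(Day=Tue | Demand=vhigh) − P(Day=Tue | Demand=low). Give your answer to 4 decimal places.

P(Demand=vhigh) = 0.076 + 0.024 + 0.070 + 0.035 = 0.205; P(Day=Tue | Demand=vhigh) = 0.076/0.205 = 0.37073.
P(Demand=low) = 0.090 + 0.019 + 0.102 + 0.061 = 0.272; P(Day=Tue | Demand=low) = 0.090/0.272 = 0.33088.
Difference = 0.0398.

0.0398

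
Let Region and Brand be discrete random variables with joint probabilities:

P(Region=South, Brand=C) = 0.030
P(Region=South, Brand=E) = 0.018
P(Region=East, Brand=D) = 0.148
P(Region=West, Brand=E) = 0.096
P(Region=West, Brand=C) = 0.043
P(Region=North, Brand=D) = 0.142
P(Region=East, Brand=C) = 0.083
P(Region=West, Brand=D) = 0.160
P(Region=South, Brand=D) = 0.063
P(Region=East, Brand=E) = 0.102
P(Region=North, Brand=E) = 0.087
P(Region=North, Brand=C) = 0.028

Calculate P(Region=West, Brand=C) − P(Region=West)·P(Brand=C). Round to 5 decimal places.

-0.01202

P(Region=West) = 0.043 + 0.160 + 0.096 = 0.299.
P(Brand=C) = 0.028 + 0.030 + 0.083 + 0.043 = 0.184.
P(Region=West, Brand=C) − P(Region=West)P(Brand=C) = 0.043 − 0.299×0.184 = -0.01202.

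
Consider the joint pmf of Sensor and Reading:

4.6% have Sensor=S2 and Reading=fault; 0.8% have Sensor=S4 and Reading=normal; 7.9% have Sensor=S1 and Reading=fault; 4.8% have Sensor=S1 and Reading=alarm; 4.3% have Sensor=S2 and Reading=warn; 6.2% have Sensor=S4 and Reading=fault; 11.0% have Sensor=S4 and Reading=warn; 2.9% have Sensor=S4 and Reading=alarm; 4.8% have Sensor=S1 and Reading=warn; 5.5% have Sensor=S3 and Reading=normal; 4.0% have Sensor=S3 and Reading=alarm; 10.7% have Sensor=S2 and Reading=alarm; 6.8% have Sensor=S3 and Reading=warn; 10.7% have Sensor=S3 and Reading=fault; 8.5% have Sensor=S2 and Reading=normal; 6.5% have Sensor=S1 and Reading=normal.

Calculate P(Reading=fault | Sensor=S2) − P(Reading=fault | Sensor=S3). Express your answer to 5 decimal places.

-0.23260

P(Sensor=S2) = 0.085 + 0.043 + 0.107 + 0.046 = 0.281; P(Reading=fault | Sensor=S2) = 0.046/0.281 = 0.163701.
P(Sensor=S3) = 0.055 + 0.068 + 0.040 + 0.107 = 0.270; P(Reading=fault | Sensor=S3) = 0.107/0.270 = 0.396296.
Difference = -0.23260.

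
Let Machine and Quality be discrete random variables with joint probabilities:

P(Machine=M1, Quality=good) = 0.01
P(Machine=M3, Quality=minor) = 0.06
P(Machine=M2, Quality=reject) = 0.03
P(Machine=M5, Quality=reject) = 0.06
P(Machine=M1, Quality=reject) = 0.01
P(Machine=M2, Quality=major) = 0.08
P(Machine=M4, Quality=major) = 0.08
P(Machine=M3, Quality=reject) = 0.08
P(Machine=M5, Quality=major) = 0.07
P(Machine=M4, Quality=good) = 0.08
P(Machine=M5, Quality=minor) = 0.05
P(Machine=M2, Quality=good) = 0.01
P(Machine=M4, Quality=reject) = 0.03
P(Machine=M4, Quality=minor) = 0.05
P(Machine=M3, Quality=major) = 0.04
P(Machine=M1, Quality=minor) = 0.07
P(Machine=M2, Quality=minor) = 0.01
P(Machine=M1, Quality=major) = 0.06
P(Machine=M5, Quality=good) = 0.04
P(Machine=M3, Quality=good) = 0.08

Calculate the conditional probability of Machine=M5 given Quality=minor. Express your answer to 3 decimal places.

0.208

P(Quality=minor) = 0.07 + 0.01 + 0.06 + 0.05 + 0.05 = 0.24.
P(Machine=M5 | Quality=minor) = 0.05/0.24 = 0.208.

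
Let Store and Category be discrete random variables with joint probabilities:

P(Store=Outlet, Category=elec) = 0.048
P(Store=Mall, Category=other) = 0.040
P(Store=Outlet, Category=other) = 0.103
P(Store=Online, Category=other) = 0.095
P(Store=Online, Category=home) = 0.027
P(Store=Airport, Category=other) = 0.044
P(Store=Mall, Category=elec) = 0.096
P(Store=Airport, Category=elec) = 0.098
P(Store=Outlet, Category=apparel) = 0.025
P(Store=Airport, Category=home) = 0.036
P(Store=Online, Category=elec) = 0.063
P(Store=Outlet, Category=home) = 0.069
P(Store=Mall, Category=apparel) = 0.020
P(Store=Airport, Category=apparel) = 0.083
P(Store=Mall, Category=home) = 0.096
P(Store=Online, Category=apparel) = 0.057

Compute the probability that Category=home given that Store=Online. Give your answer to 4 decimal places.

0.1116

P(Store=Online) = 0.057 + 0.063 + 0.027 + 0.095 = 0.242.
P(Category=home | Store=Online) = 0.027/0.242 = 0.1116.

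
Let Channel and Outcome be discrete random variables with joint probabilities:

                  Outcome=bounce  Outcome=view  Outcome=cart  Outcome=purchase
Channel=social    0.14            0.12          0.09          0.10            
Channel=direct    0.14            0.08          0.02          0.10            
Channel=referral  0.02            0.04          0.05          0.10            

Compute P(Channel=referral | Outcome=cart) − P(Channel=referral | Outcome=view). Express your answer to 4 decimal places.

0.1458

P(Outcome=cart) = 0.09 + 0.02 + 0.05 = 0.16; P(Channel=referral | Outcome=cart) = 0.05/0.16 = 0.31250.
P(Outcome=view) = 0.12 + 0.08 + 0.04 = 0.24; P(Channel=referral | Outcome=view) = 0.04/0.24 = 0.16667.
Difference = 0.1458.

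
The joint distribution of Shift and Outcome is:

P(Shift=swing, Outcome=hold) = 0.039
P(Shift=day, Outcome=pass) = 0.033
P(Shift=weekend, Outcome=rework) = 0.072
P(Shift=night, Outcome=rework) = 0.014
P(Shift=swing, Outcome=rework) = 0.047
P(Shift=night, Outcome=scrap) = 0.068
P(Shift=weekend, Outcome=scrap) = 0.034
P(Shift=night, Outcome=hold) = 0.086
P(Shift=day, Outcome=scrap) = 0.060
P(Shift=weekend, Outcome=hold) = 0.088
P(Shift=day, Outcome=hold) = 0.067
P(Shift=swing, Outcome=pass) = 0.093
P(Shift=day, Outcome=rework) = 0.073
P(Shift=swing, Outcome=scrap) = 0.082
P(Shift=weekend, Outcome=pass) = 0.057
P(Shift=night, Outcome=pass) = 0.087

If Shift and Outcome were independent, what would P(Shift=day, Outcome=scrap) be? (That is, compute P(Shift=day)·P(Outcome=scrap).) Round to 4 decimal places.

P(Shift=day) = 0.033 + 0.073 + 0.060 + 0.067 = 0.233.
P(Outcome=scrap) = 0.060 + 0.082 + 0.068 + 0.034 = 0.244.
Product: 0.233 × 0.244 = 0.0569.

0.0569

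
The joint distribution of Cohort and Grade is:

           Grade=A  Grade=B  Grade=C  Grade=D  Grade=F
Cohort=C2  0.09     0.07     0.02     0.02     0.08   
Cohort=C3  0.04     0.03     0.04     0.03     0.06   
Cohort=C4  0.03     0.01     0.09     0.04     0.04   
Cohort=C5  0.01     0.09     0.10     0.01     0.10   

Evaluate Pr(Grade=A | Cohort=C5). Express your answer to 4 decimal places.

P(Cohort=C5) = 0.01 + 0.09 + 0.10 + 0.01 + 0.10 = 0.31.
P(Grade=A | Cohort=C5) = 0.01/0.31 = 0.0323.

0.0323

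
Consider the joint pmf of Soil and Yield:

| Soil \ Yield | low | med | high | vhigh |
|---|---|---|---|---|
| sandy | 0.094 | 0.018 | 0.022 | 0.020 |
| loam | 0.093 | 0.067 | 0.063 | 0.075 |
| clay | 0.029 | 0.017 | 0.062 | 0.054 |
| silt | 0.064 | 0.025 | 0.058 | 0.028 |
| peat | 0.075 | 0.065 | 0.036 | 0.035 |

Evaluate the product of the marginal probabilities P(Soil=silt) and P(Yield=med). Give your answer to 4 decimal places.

0.0336

P(Soil=silt) = 0.064 + 0.025 + 0.058 + 0.028 = 0.175.
P(Yield=med) = 0.018 + 0.067 + 0.017 + 0.025 + 0.065 = 0.192.
Product: 0.175 × 0.192 = 0.0336.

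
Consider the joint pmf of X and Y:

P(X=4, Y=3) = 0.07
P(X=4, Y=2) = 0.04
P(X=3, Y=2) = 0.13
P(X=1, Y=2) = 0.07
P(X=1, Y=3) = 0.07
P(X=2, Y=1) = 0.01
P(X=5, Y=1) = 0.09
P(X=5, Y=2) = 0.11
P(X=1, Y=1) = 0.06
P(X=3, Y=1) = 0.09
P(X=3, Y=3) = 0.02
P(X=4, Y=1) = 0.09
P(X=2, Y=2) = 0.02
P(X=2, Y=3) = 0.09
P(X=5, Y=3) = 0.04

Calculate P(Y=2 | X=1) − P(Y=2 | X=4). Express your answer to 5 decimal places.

0.15000

P(X=1) = 0.06 + 0.07 + 0.07 = 0.20; P(Y=2 | X=1) = 0.07/0.20 = 0.350000.
P(X=4) = 0.09 + 0.04 + 0.07 = 0.20; P(Y=2 | X=4) = 0.04/0.20 = 0.200000.
Difference = 0.15000.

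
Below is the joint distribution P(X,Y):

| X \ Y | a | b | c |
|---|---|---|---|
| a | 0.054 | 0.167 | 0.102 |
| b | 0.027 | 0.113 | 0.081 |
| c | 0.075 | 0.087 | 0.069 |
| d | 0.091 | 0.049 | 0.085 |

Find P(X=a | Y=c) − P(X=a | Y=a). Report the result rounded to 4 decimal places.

P(Y=c) = 0.102 + 0.081 + 0.069 + 0.085 = 0.337; P(X=a | Y=c) = 0.102/0.337 = 0.30267.
P(Y=a) = 0.054 + 0.027 + 0.075 + 0.091 = 0.247; P(X=a | Y=a) = 0.054/0.247 = 0.21862.
Difference = 0.0840.

0.0840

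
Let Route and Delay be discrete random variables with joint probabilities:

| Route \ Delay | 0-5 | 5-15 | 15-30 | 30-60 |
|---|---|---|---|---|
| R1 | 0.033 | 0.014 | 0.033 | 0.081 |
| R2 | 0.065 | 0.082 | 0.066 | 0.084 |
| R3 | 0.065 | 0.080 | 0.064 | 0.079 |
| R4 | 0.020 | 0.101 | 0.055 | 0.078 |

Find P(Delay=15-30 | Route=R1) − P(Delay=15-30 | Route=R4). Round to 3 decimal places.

-0.012

P(Route=R1) = 0.033 + 0.014 + 0.033 + 0.081 = 0.161; P(Delay=15-30 | Route=R1) = 0.033/0.161 = 0.2050.
P(Route=R4) = 0.020 + 0.101 + 0.055 + 0.078 = 0.254; P(Delay=15-30 | Route=R4) = 0.055/0.254 = 0.2165.
Difference = -0.012.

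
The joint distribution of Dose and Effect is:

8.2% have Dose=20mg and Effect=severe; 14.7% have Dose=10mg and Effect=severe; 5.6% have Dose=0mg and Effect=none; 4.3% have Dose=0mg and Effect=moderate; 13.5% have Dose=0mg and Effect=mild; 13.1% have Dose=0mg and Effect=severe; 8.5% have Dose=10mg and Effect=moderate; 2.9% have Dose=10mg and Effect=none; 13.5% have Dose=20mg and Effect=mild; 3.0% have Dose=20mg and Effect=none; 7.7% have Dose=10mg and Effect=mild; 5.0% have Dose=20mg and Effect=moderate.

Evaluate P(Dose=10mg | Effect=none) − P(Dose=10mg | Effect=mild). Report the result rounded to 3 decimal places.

P(Effect=none) = 0.056 + 0.029 + 0.030 = 0.115; P(Dose=10mg | Effect=none) = 0.029/0.115 = 0.2522.
P(Effect=mild) = 0.135 + 0.077 + 0.135 = 0.347; P(Dose=10mg | Effect=mild) = 0.077/0.347 = 0.2219.
Difference = 0.030.

0.030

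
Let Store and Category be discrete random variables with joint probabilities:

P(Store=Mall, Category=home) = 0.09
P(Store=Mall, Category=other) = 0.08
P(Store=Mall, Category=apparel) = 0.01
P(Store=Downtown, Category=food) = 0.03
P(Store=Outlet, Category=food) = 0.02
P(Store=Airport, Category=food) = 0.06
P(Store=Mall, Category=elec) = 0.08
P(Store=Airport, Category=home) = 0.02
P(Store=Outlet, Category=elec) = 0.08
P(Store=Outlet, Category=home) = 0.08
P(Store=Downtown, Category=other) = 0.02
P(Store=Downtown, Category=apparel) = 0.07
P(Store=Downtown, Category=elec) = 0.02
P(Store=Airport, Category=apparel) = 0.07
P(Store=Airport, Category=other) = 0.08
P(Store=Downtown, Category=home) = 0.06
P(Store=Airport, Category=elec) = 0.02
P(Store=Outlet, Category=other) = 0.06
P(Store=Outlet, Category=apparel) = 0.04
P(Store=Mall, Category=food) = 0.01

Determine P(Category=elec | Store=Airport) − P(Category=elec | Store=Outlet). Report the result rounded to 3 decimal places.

P(Store=Airport) = 0.06 + 0.07 + 0.02 + 0.02 + 0.08 = 0.25; P(Category=elec | Store=Airport) = 0.02/0.25 = 0.0800.
P(Store=Outlet) = 0.02 + 0.04 + 0.08 + 0.08 + 0.06 = 0.28; P(Category=elec | Store=Outlet) = 0.08/0.28 = 0.2857.
Difference = -0.206.

-0.206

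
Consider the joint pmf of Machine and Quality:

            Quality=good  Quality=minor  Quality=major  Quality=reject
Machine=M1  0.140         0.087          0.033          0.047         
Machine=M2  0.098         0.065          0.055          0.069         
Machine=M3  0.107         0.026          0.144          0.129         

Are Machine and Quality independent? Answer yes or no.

no

P(Machine=M3) = 0.406 and P(Quality=major) = 0.232, so their product is 0.09419, but P(Machine=M3, Quality=major) = 0.144. Since these differ, Machine and Quality are not independent.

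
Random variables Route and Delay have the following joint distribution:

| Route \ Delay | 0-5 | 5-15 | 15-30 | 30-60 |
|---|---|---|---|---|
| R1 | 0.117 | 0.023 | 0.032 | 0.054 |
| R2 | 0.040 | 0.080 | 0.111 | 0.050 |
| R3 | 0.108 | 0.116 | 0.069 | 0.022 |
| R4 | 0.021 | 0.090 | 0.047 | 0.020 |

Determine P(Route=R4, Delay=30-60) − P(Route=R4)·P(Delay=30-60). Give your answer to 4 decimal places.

-0.0060

P(Route=R4) = 0.021 + 0.090 + 0.047 + 0.020 = 0.178.
P(Delay=30-60) = 0.054 + 0.050 + 0.022 + 0.020 = 0.146.
P(Route=R4, Delay=30-60) − P(Route=R4)P(Delay=30-60) = 0.020 − 0.178×0.146 = -0.0060.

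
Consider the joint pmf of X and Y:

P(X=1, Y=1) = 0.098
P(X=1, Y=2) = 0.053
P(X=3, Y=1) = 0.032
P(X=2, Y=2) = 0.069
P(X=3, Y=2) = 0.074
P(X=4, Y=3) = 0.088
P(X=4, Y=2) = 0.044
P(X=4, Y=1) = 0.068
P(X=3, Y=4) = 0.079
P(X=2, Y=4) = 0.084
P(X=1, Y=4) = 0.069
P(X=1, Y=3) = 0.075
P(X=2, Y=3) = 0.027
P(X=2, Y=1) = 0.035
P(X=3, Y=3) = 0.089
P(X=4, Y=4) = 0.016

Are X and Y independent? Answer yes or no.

P(X=4) = 0.216 and P(Y=4) = 0.248, so their product is 0.05357, but P(X=4, Y=4) = 0.016. Since these differ, X and Y are not independent.

no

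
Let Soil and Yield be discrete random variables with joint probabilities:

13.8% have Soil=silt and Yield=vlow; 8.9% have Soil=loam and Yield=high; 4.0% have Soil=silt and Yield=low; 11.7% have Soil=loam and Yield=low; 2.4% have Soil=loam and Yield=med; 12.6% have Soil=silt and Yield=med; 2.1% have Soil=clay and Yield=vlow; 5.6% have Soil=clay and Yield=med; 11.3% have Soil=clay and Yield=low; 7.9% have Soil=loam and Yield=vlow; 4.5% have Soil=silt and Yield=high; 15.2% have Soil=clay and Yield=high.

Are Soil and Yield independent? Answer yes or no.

no

P(Soil=clay) = 0.342 and P(Yield=vlow) = 0.238, so their product is 0.08140, but P(Soil=clay, Yield=vlow) = 0.021. Since these differ, Soil and Yield are not independent.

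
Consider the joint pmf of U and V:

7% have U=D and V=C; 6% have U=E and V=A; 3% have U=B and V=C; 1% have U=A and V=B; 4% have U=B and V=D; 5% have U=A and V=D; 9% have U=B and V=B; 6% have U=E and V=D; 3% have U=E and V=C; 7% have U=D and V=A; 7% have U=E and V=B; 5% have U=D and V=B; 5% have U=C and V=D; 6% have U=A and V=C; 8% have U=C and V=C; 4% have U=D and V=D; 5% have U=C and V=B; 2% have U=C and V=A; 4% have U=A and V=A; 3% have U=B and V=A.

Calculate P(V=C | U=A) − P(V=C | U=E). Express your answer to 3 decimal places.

0.239

P(U=A) = 0.04 + 0.01 + 0.06 + 0.05 = 0.16; P(V=C | U=A) = 0.06/0.16 = 0.3750.
P(U=E) = 0.06 + 0.07 + 0.03 + 0.06 = 0.22; P(V=C | U=E) = 0.03/0.22 = 0.1364.
Difference = 0.239.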